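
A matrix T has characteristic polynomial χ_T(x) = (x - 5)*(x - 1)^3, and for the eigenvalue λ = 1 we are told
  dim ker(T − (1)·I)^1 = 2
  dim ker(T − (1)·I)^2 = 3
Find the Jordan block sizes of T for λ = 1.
Block sizes for λ = 1: [2, 1]

From the dimensions of kernels of powers, the number of Jordan blocks of size at least j is d_j − d_{j−1} where d_j = dim ker(N^j) (with d_0 = 0). Computing the differences gives [2, 1].
The number of blocks of size exactly k is (#blocks of size ≥ k) − (#blocks of size ≥ k + 1), so the partition is: 1 block(s) of size 1, 1 block(s) of size 2.
In nonincreasing order the block sizes are [2, 1].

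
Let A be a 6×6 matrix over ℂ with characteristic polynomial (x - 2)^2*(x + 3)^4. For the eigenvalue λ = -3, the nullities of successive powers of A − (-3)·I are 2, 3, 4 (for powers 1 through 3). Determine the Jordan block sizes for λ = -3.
Block sizes for λ = -3: [3, 1]

From the dimensions of kernels of powers, the number of Jordan blocks of size at least j is d_j − d_{j−1} where d_j = dim ker(N^j) (with d_0 = 0). Computing the differences gives [2, 1, 1].
The number of blocks of size exactly k is (#blocks of size ≥ k) − (#blocks of size ≥ k + 1), so the partition is: 1 block(s) of size 1, 1 block(s) of size 3.
In nonincreasing order the block sizes are [3, 1].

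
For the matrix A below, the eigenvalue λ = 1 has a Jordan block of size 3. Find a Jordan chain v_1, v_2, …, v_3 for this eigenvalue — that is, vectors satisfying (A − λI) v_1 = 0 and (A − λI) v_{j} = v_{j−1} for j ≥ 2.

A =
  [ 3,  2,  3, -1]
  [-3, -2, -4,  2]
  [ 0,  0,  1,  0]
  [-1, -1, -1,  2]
A Jordan chain for λ = 1 of length 3:
v_1 = (-1, 1, 0, 0)ᵀ
v_2 = (2, -3, 0, -1)ᵀ
v_3 = (1, 0, 0, 0)ᵀ

Let N = A − (1)·I. We want v_3 with N^3 v_3 = 0 but N^2 v_3 ≠ 0; then v_{j-1} := N · v_j for j = 3, …, 2.

Pick v_3 = (1, 0, 0, 0)ᵀ.
Then v_2 = N · v_3 = (2, -3, 0, -1)ᵀ.
Then v_1 = N · v_2 = (-1, 1, 0, 0)ᵀ.

Sanity check: (A − (1)·I) v_1 = (0, 0, 0, 0)ᵀ = 0. ✓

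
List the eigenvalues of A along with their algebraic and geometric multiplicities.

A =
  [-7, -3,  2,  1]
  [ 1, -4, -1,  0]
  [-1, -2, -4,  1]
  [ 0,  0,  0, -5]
λ = -5: alg = 4, geom = 2

Step 1 — factor the characteristic polynomial to read off the algebraic multiplicities:
  χ_A(x) = (x + 5)^4

Step 2 — compute geometric multiplicities via the rank-nullity identity g(λ) = n − rank(A − λI):
  rank(A − (-5)·I) = 2, so dim ker(A − (-5)·I) = n − 2 = 2

Summary:
  λ = -5: algebraic multiplicity = 4, geometric multiplicity = 2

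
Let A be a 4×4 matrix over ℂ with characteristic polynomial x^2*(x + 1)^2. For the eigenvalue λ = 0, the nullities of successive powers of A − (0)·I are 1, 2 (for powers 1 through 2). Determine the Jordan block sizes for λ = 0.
Block sizes for λ = 0: [2]

From the dimensions of kernels of powers, the number of Jordan blocks of size at least j is d_j − d_{j−1} where d_j = dim ker(N^j) (with d_0 = 0). Computing the differences gives [1, 1].
The number of blocks of size exactly k is (#blocks of size ≥ k) − (#blocks of size ≥ k + 1), so the partition is: 1 block(s) of size 2.
In nonincreasing order the block sizes are [2].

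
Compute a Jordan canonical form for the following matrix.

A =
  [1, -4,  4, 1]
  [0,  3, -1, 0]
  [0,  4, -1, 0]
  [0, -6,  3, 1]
J_3(1) ⊕ J_1(1)

The characteristic polynomial is
  det(x·I − A) = x^4 - 4*x^3 + 6*x^2 - 4*x + 1 = (x - 1)^4

Eigenvalues and multiplicities (the geometric multiplicity of λ is n − rank(A − λI), which equals the number of Jordan blocks for λ):
  λ = 1: algebraic multiplicity = 4, geometric multiplicity = 2

Determining the block sizes for each eigenvalue:
  λ = 1: with am = 4 and gm = 2, the partition is not yet determined (e.g. several partitions of 4 into 2 parts exist). Let N = A − (1)·I. Computing rank(N^1) = 2, rank(N^2) = 1, rank(N^3) = 0; the number of blocks of size ≥ j is rank(N^{j−1}) − rank(N^j), giving [2, 1, 1]. So we have 1 block(s) of size 3, 1 block(s) of size 1 → block sizes [3, 1]

Assembling the blocks gives a Jordan form
J =
  [1, 1, 0, 0]
  [0, 1, 1, 0]
  [0, 0, 1, 0]
  [0, 0, 0, 1]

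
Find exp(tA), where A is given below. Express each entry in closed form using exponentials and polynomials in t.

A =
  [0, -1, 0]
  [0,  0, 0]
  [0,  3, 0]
e^{tA} =
  [1, -t, 0]
  [0, 1, 0]
  [0, 3*t, 1]

Strategy: write A = P · J · P⁻¹ where J is a Jordan canonical form, so e^{tA} = P · e^{tJ} · P⁻¹, and e^{tJ} can be computed block-by-block.

A has Jordan form
J =
  [0, 1, 0]
  [0, 0, 0]
  [0, 0, 0]
(up to reordering of blocks).

Per-block formulas:
  For a 1×1 block at λ = 0: exp(t · [0]) = [e^(0t)].
  For a 2×2 Jordan block J_2(0): exp(t · J_2(0)) = e^(0t)·(I + t·N), where N is the 2×2 nilpotent shift.

After assembling e^{tJ} and conjugating by P, we get:

e^{tA} =
  [1, -t, 0]
  [0, 1, 0]
  [0, 3*t, 1]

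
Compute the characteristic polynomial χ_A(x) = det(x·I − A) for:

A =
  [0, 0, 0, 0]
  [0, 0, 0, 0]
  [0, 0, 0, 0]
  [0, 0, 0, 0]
x^4

Expanding det(x·I − A) (e.g. by cofactor expansion or by noting that A is similar to its Jordan form J, which has the same characteristic polynomial as A) gives
  χ_A(x) = x^4
which factors as x^4. The eigenvalues (with algebraic multiplicities) are λ = 0 with multiplicity 4.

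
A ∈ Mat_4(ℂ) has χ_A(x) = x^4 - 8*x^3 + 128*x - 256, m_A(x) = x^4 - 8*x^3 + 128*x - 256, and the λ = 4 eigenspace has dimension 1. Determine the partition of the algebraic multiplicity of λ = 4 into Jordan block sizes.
Block sizes for λ = 4: [3]

Step 1 — from the characteristic polynomial, algebraic multiplicity of λ = 4 is 3. From dim ker(A − (4)·I) = 1, there are exactly 1 Jordan blocks for λ = 4.
Step 2 — from the minimal polynomial, the factor (x − 4)^3 tells us the largest block for λ = 4 has size 3.
Step 3 — with total size 3, 1 blocks, and largest block 3, the block sizes (in nonincreasing order) are [3].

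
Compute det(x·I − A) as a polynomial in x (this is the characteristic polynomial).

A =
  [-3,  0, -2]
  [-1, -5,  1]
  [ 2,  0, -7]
x^3 + 15*x^2 + 75*x + 125

Expanding det(x·I − A) (e.g. by cofactor expansion or by noting that A is similar to its Jordan form J, which has the same characteristic polynomial as A) gives
  χ_A(x) = x^3 + 15*x^2 + 75*x + 125
which factors as (x + 5)^3. The eigenvalues (with algebraic multiplicities) are λ = -5 with multiplicity 3.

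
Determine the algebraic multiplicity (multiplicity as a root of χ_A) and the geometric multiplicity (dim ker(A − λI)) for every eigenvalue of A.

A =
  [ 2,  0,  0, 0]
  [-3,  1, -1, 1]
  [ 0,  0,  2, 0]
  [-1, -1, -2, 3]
λ = 2: alg = 4, geom = 2

Step 1 — factor the characteristic polynomial to read off the algebraic multiplicities:
  χ_A(x) = (x - 2)^4

Step 2 — compute geometric multiplicities via the rank-nullity identity g(λ) = n − rank(A − λI):
  rank(A − (2)·I) = 2, so dim ker(A − (2)·I) = n − 2 = 2

Summary:
  λ = 2: algebraic multiplicity = 4, geometric multiplicity = 2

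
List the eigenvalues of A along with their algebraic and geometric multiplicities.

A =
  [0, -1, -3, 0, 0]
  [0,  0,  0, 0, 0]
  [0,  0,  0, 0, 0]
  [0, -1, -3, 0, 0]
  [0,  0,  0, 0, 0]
λ = 0: alg = 5, geom = 4

Step 1 — factor the characteristic polynomial to read off the algebraic multiplicities:
  χ_A(x) = x^5

Step 2 — compute geometric multiplicities via the rank-nullity identity g(λ) = n − rank(A − λI):
  rank(A − (0)·I) = 1, so dim ker(A − (0)·I) = n − 1 = 4

Summary:
  λ = 0: algebraic multiplicity = 5, geometric multiplicity = 4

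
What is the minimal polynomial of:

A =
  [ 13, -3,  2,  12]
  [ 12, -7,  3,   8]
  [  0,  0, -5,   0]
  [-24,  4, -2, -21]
x^3 + 15*x^2 + 75*x + 125

The characteristic polynomial is χ_A(x) = (x + 5)^4, so the eigenvalues are known. The minimal polynomial is
  m_A(x) = Π_λ (x − λ)^{k_λ}
where k_λ is the size of the *largest* Jordan block for λ (equivalently, the smallest k with (A − λI)^k v = 0 for every generalised eigenvector v of λ).

  λ = -5: largest Jordan block has size 3, contributing (x + 5)^3

So m_A(x) = (x + 5)^3 = x^3 + 15*x^2 + 75*x + 125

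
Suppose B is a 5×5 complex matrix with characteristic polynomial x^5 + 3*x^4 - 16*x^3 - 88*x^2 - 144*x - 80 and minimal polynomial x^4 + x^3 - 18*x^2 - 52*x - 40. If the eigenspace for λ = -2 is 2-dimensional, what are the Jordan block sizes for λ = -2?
Block sizes for λ = -2: [3, 1]

Step 1 — from the characteristic polynomial, algebraic multiplicity of λ = -2 is 4. From dim ker(B − (-2)·I) = 2, there are exactly 2 Jordan blocks for λ = -2.
Step 2 — from the minimal polynomial, the factor (x + 2)^3 tells us the largest block for λ = -2 has size 3.
Step 3 — with total size 4, 2 blocks, and largest block 3, the block sizes (in nonincreasing order) are [3, 1].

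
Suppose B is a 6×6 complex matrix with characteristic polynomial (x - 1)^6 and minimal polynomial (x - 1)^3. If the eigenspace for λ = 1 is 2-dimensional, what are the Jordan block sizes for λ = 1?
Block sizes for λ = 1: [3, 3]

Step 1 — from the characteristic polynomial, algebraic multiplicity of λ = 1 is 6. From dim ker(B − (1)·I) = 2, there are exactly 2 Jordan blocks for λ = 1.
Step 2 — from the minimal polynomial, the factor (x − 1)^3 tells us the largest block for λ = 1 has size 3.
Step 3 — with total size 6, 2 blocks, and largest block 3, the block sizes (in nonincreasing order) are [3, 3].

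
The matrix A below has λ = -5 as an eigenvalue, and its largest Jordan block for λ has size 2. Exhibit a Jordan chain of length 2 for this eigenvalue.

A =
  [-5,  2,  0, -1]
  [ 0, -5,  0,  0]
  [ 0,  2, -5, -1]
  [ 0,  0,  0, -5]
A Jordan chain for λ = -5 of length 2:
v_1 = (2, 0, 2, 0)ᵀ
v_2 = (0, 1, 0, 0)ᵀ

Let N = A − (-5)·I. We want v_2 with N^2 v_2 = 0 but N^1 v_2 ≠ 0; then v_{j-1} := N · v_j for j = 2, …, 2.

Pick v_2 = (0, 1, 0, 0)ᵀ.
Then v_1 = N · v_2 = (2, 0, 2, 0)ᵀ.

Sanity check: (A − (-5)·I) v_1 = (0, 0, 0, 0)ᵀ = 0. ✓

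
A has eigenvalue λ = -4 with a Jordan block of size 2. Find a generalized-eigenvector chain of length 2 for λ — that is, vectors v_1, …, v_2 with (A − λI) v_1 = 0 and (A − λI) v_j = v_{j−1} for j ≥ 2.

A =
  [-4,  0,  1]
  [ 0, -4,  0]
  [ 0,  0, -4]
A Jordan chain for λ = -4 of length 2:
v_1 = (1, 0, 0)ᵀ
v_2 = (0, 0, 1)ᵀ

Let N = A − (-4)·I. We want v_2 with N^2 v_2 = 0 but N^1 v_2 ≠ 0; then v_{j-1} := N · v_j for j = 2, …, 2.

Pick v_2 = (0, 0, 1)ᵀ.
Then v_1 = N · v_2 = (1, 0, 0)ᵀ.

Sanity check: (A − (-4)·I) v_1 = (0, 0, 0)ᵀ = 0. ✓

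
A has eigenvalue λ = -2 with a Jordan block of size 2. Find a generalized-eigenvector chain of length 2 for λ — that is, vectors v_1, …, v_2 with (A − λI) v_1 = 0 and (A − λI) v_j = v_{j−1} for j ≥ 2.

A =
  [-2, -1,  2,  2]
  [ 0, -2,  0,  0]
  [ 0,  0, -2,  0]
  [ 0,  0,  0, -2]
A Jordan chain for λ = -2 of length 2:
v_1 = (-1, 0, 0, 0)ᵀ
v_2 = (0, 1, 0, 0)ᵀ

Let N = A − (-2)·I. We want v_2 with N^2 v_2 = 0 but N^1 v_2 ≠ 0; then v_{j-1} := N · v_j for j = 2, …, 2.

Pick v_2 = (0, 1, 0, 0)ᵀ.
Then v_1 = N · v_2 = (-1, 0, 0, 0)ᵀ.

Sanity check: (A − (-2)·I) v_1 = (0, 0, 0, 0)ᵀ = 0. ✓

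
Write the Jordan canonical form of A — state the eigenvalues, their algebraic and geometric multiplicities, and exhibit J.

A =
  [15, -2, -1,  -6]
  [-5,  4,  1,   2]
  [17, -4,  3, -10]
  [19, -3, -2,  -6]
J_2(4) ⊕ J_2(4)

The characteristic polynomial is
  det(x·I − A) = x^4 - 16*x^3 + 96*x^2 - 256*x + 256 = (x - 4)^4

Eigenvalues and multiplicities (the geometric multiplicity of λ is n − rank(A − λI), which equals the number of Jordan blocks for λ):
  λ = 4: algebraic multiplicity = 4, geometric multiplicity = 2

Determining the block sizes for each eigenvalue:
  λ = 4: with am = 4 and gm = 2, the partition is not yet determined (e.g. several partitions of 4 into 2 parts exist). Let N = A − (4)·I. Computing rank(N^1) = 2, rank(N^2) = 0; the number of blocks of size ≥ j is rank(N^{j−1}) − rank(N^j), giving [2, 2]. So we have 2 block(s) of size 2 → block sizes [2, 2]

Assembling the blocks gives a Jordan form
J =
  [4, 1, 0, 0]
  [0, 4, 0, 0]
  [0, 0, 4, 1]
  [0, 0, 0, 4]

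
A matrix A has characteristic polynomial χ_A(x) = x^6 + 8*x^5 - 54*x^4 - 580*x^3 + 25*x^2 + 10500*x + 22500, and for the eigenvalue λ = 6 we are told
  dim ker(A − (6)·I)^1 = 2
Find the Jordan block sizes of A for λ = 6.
Block sizes for λ = 6: [1, 1]

From the dimensions of kernels of powers, the number of Jordan blocks of size at least j is d_j − d_{j−1} where d_j = dim ker(N^j) (with d_0 = 0). Computing the differences gives [2].
The number of blocks of size exactly k is (#blocks of size ≥ k) − (#blocks of size ≥ k + 1), so the partition is: 2 block(s) of size 1.
In nonincreasing order the block sizes are [1, 1].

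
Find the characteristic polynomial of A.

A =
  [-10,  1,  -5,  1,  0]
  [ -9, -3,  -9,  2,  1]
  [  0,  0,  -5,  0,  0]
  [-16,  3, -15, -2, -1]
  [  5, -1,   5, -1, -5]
x^5 + 25*x^4 + 250*x^3 + 1250*x^2 + 3125*x + 3125

Expanding det(x·I − A) (e.g. by cofactor expansion or by noting that A is similar to its Jordan form J, which has the same characteristic polynomial as A) gives
  χ_A(x) = x^5 + 25*x^4 + 250*x^3 + 1250*x^2 + 3125*x + 3125
which factors as (x + 5)^5. The eigenvalues (with algebraic multiplicities) are λ = -5 with multiplicity 5.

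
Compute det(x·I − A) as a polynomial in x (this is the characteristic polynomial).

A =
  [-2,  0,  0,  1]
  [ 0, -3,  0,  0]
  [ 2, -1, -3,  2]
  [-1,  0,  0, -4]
x^4 + 12*x^3 + 54*x^2 + 108*x + 81

Expanding det(x·I − A) (e.g. by cofactor expansion or by noting that A is similar to its Jordan form J, which has the same characteristic polynomial as A) gives
  χ_A(x) = x^4 + 12*x^3 + 54*x^2 + 108*x + 81
which factors as (x + 3)^4. The eigenvalues (with algebraic multiplicities) are λ = -3 with multiplicity 4.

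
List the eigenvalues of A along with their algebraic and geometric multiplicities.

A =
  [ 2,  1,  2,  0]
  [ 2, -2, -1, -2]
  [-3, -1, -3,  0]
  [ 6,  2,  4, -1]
λ = -1: alg = 4, geom = 2

Step 1 — factor the characteristic polynomial to read off the algebraic multiplicities:
  χ_A(x) = (x + 1)^4

Step 2 — compute geometric multiplicities via the rank-nullity identity g(λ) = n − rank(A − λI):
  rank(A − (-1)·I) = 2, so dim ker(A − (-1)·I) = n − 2 = 2

Summary:
  λ = -1: algebraic multiplicity = 4, geometric multiplicity = 2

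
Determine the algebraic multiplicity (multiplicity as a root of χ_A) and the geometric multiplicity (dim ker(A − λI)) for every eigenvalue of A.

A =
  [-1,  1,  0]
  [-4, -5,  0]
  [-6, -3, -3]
λ = -3: alg = 3, geom = 2

Step 1 — factor the characteristic polynomial to read off the algebraic multiplicities:
  χ_A(x) = (x + 3)^3

Step 2 — compute geometric multiplicities via the rank-nullity identity g(λ) = n − rank(A − λI):
  rank(A − (-3)·I) = 1, so dim ker(A − (-3)·I) = n − 1 = 2

Summary:
  λ = -3: algebraic multiplicity = 3, geometric multiplicity = 2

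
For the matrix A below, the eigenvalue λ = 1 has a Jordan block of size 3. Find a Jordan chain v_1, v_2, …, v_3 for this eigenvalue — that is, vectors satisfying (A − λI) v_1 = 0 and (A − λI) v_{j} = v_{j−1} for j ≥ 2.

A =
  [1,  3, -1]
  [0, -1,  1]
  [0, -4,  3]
A Jordan chain for λ = 1 of length 3:
v_1 = (-2, 0, 0)ᵀ
v_2 = (3, -2, -4)ᵀ
v_3 = (0, 1, 0)ᵀ

Let N = A − (1)·I. We want v_3 with N^3 v_3 = 0 but N^2 v_3 ≠ 0; then v_{j-1} := N · v_j for j = 3, …, 2.

Pick v_3 = (0, 1, 0)ᵀ.
Then v_2 = N · v_3 = (3, -2, -4)ᵀ.
Then v_1 = N · v_2 = (-2, 0, 0)ᵀ.

Sanity check: (A − (1)·I) v_1 = (0, 0, 0)ᵀ = 0. ✓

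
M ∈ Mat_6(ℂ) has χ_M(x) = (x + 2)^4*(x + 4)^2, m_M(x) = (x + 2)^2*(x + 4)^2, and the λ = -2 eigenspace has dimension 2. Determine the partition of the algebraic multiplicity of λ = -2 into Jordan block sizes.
Block sizes for λ = -2: [2, 2]

Step 1 — from the characteristic polynomial, algebraic multiplicity of λ = -2 is 4. From dim ker(M − (-2)·I) = 2, there are exactly 2 Jordan blocks for λ = -2.
Step 2 — from the minimal polynomial, the factor (x + 2)^2 tells us the largest block for λ = -2 has size 2.
Step 3 — with total size 4, 2 blocks, and largest block 2, the block sizes (in nonincreasing order) are [2, 2].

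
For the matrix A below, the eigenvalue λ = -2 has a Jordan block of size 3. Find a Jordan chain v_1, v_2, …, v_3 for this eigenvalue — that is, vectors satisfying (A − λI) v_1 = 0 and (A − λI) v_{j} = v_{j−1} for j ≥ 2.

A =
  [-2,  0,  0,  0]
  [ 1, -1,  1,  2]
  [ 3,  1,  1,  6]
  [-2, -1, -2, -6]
A Jordan chain for λ = -2 of length 3:
v_1 = (0, 0, -2, 1)ᵀ
v_2 = (0, 1, 3, -2)ᵀ
v_3 = (1, 0, 0, 0)ᵀ

Let N = A − (-2)·I. We want v_3 with N^3 v_3 = 0 but N^2 v_3 ≠ 0; then v_{j-1} := N · v_j for j = 3, …, 2.

Pick v_3 = (1, 0, 0, 0)ᵀ.
Then v_2 = N · v_3 = (0, 1, 3, -2)ᵀ.
Then v_1 = N · v_2 = (0, 0, -2, 1)ᵀ.

Sanity check: (A − (-2)·I) v_1 = (0, 0, 0, 0)ᵀ = 0. ✓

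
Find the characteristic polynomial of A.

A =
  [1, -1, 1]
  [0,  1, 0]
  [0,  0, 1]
x^3 - 3*x^2 + 3*x - 1

Expanding det(x·I − A) (e.g. by cofactor expansion or by noting that A is similar to its Jordan form J, which has the same characteristic polynomial as A) gives
  χ_A(x) = x^3 - 3*x^2 + 3*x - 1
which factors as (x - 1)^3. The eigenvalues (with algebraic multiplicities) are λ = 1 with multiplicity 3.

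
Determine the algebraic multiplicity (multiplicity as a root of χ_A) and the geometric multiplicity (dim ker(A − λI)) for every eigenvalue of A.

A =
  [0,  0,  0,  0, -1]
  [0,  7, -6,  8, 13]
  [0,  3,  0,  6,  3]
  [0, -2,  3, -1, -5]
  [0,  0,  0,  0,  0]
λ = 0: alg = 3, geom = 2; λ = 3: alg = 2, geom = 1

Step 1 — factor the characteristic polynomial to read off the algebraic multiplicities:
  χ_A(x) = x^3*(x - 3)^2

Step 2 — compute geometric multiplicities via the rank-nullity identity g(λ) = n − rank(A − λI):
  rank(A − (0)·I) = 3, so dim ker(A − (0)·I) = n − 3 = 2
  rank(A − (3)·I) = 4, so dim ker(A − (3)·I) = n − 4 = 1

Summary:
  λ = 0: algebraic multiplicity = 3, geometric multiplicity = 2
  λ = 3: algebraic multiplicity = 2, geometric multiplicity = 1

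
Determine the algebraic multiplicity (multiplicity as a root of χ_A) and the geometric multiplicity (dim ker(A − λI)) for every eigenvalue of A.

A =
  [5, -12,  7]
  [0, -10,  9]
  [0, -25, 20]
λ = 5: alg = 3, geom = 1

Step 1 — factor the characteristic polynomial to read off the algebraic multiplicities:
  χ_A(x) = (x - 5)^3

Step 2 — compute geometric multiplicities via the rank-nullity identity g(λ) = n − rank(A − λI):
  rank(A − (5)·I) = 2, so dim ker(A − (5)·I) = n − 2 = 1

Summary:
  λ = 5: algebraic multiplicity = 3, geometric multiplicity = 1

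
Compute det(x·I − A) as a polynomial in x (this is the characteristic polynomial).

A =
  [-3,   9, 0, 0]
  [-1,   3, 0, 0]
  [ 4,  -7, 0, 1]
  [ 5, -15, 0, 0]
x^4

Expanding det(x·I − A) (e.g. by cofactor expansion or by noting that A is similar to its Jordan form J, which has the same characteristic polynomial as A) gives
  χ_A(x) = x^4
which factors as x^4. The eigenvalues (with algebraic multiplicities) are λ = 0 with multiplicity 4.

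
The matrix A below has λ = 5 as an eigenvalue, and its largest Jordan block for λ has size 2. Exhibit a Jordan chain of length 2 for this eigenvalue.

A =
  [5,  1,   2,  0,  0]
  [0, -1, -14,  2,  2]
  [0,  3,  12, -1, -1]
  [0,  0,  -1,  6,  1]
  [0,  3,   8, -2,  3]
A Jordan chain for λ = 5 of length 2:
v_1 = (1, -6, 3, 0, 3)ᵀ
v_2 = (0, 1, 0, 0, 0)ᵀ

Let N = A − (5)·I. We want v_2 with N^2 v_2 = 0 but N^1 v_2 ≠ 0; then v_{j-1} := N · v_j for j = 2, …, 2.

Pick v_2 = (0, 1, 0, 0, 0)ᵀ.
Then v_1 = N · v_2 = (1, -6, 3, 0, 3)ᵀ.

Sanity check: (A − (5)·I) v_1 = (0, 0, 0, 0, 0)ᵀ = 0. ✓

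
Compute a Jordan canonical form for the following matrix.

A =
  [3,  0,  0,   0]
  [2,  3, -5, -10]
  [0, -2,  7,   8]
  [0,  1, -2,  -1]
J_3(3) ⊕ J_1(3)

The characteristic polynomial is
  det(x·I − A) = x^4 - 12*x^3 + 54*x^2 - 108*x + 81 = (x - 3)^4

Eigenvalues and multiplicities (the geometric multiplicity of λ is n − rank(A − λI), which equals the number of Jordan blocks for λ):
  λ = 3: algebraic multiplicity = 4, geometric multiplicity = 2

Determining the block sizes for each eigenvalue:
  λ = 3: with am = 4 and gm = 2, the partition is not yet determined (e.g. several partitions of 4 into 2 parts exist). Let N = A − (3)·I. Computing rank(N^1) = 2, rank(N^2) = 1, rank(N^3) = 0; the number of blocks of size ≥ j is rank(N^{j−1}) − rank(N^j), giving [2, 1, 1]. So we have 1 block(s) of size 3, 1 block(s) of size 1 → block sizes [3, 1]

Assembling the blocks gives a Jordan form
J =
  [3, 1, 0, 0]
  [0, 3, 1, 0]
  [0, 0, 3, 0]
  [0, 0, 0, 3]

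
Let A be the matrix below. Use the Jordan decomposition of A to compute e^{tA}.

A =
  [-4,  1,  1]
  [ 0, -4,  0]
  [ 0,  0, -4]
e^{tA} =
  [exp(-4*t), t*exp(-4*t), t*exp(-4*t)]
  [0, exp(-4*t), 0]
  [0, 0, exp(-4*t)]

Strategy: write A = P · J · P⁻¹ where J is a Jordan canonical form, so e^{tA} = P · e^{tJ} · P⁻¹, and e^{tJ} can be computed block-by-block.

A has Jordan form
J =
  [-4,  1,  0]
  [ 0, -4,  0]
  [ 0,  0, -4]
(up to reordering of blocks).

Per-block formulas:
  For a 2×2 Jordan block J_2(-4): exp(t · J_2(-4)) = e^(-4t)·(I + t·N), where N is the 2×2 nilpotent shift.
  For a 1×1 block at λ = -4: exp(t · [-4]) = [e^(-4t)].

After assembling e^{tJ} and conjugating by P, we get:

e^{tA} =
  [exp(-4*t), t*exp(-4*t), t*exp(-4*t)]
  [0, exp(-4*t), 0]
  [0, 0, exp(-4*t)]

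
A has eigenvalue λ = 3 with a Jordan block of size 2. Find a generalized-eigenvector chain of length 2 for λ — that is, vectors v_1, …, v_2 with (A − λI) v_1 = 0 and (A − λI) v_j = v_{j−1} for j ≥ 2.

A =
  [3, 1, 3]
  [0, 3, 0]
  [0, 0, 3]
A Jordan chain for λ = 3 of length 2:
v_1 = (1, 0, 0)ᵀ
v_2 = (0, 1, 0)ᵀ

Let N = A − (3)·I. We want v_2 with N^2 v_2 = 0 but N^1 v_2 ≠ 0; then v_{j-1} := N · v_j for j = 2, …, 2.

Pick v_2 = (0, 1, 0)ᵀ.
Then v_1 = N · v_2 = (1, 0, 0)ᵀ.

Sanity check: (A − (3)·I) v_1 = (0, 0, 0)ᵀ = 0. ✓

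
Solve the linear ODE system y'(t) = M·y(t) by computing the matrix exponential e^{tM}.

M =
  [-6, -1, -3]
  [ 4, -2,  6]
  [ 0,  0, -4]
e^{tM} =
  [-2*t*exp(-4*t) + exp(-4*t), -t*exp(-4*t), -3*t*exp(-4*t)]
  [4*t*exp(-4*t), 2*t*exp(-4*t) + exp(-4*t), 6*t*exp(-4*t)]
  [0, 0, exp(-4*t)]

Strategy: write M = P · J · P⁻¹ where J is a Jordan canonical form, so e^{tM} = P · e^{tJ} · P⁻¹, and e^{tJ} can be computed block-by-block.

M has Jordan form
J =
  [-4,  1,  0]
  [ 0, -4,  0]
  [ 0,  0, -4]
(up to reordering of blocks).

Per-block formulas:
  For a 1×1 block at λ = -4: exp(t · [-4]) = [e^(-4t)].
  For a 2×2 Jordan block J_2(-4): exp(t · J_2(-4)) = e^(-4t)·(I + t·N), where N is the 2×2 nilpotent shift.

After assembling e^{tJ} and conjugating by P, we get:

e^{tM} =
  [-2*t*exp(-4*t) + exp(-4*t), -t*exp(-4*t), -3*t*exp(-4*t)]
  [4*t*exp(-4*t), 2*t*exp(-4*t) + exp(-4*t), 6*t*exp(-4*t)]
  [0, 0, exp(-4*t)]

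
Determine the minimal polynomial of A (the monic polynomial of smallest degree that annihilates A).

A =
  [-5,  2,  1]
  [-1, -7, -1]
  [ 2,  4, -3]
x^3 + 15*x^2 + 75*x + 125

The characteristic polynomial is χ_A(x) = (x + 5)^3, so the eigenvalues are known. The minimal polynomial is
  m_A(x) = Π_λ (x − λ)^{k_λ}
where k_λ is the size of the *largest* Jordan block for λ (equivalently, the smallest k with (A − λI)^k v = 0 for every generalised eigenvector v of λ).

  λ = -5: largest Jordan block has size 3, contributing (x + 5)^3

So m_A(x) = (x + 5)^3 = x^3 + 15*x^2 + 75*x + 125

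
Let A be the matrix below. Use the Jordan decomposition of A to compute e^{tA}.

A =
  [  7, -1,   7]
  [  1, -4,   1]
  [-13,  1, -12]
e^{tA} =
  [4*t^2*exp(-3*t) + 10*t*exp(-3*t) + exp(-3*t), -t^2*exp(-3*t) - t*exp(-3*t), 3*t^2*exp(-3*t) + 7*t*exp(-3*t)]
  [-2*t^2*exp(-3*t) + t*exp(-3*t), t^2*exp(-3*t)/2 - t*exp(-3*t) + exp(-3*t), -3*t^2*exp(-3*t)/2 + t*exp(-3*t)]
  [-6*t^2*exp(-3*t) - 13*t*exp(-3*t), 3*t^2*exp(-3*t)/2 + t*exp(-3*t), -9*t^2*exp(-3*t)/2 - 9*t*exp(-3*t) + exp(-3*t)]

Strategy: write A = P · J · P⁻¹ where J is a Jordan canonical form, so e^{tA} = P · e^{tJ} · P⁻¹, and e^{tJ} can be computed block-by-block.

A has Jordan form
J =
  [-3,  1,  0]
  [ 0, -3,  1]
  [ 0,  0, -3]
(up to reordering of blocks).

Per-block formulas:
  For a 3×3 Jordan block J_3(-3): exp(t · J_3(-3)) = e^(-3t)·(I + t·N + (t^2/2)·N^2), where N is the 3×3 nilpotent shift.

After assembling e^{tJ} and conjugating by P, we get:

e^{tA} =
  [4*t^2*exp(-3*t) + 10*t*exp(-3*t) + exp(-3*t), -t^2*exp(-3*t) - t*exp(-3*t), 3*t^2*exp(-3*t) + 7*t*exp(-3*t)]
  [-2*t^2*exp(-3*t) + t*exp(-3*t), t^2*exp(-3*t)/2 - t*exp(-3*t) + exp(-3*t), -3*t^2*exp(-3*t)/2 + t*exp(-3*t)]
  [-6*t^2*exp(-3*t) - 13*t*exp(-3*t), 3*t^2*exp(-3*t)/2 + t*exp(-3*t), -9*t^2*exp(-3*t)/2 - 9*t*exp(-3*t) + exp(-3*t)]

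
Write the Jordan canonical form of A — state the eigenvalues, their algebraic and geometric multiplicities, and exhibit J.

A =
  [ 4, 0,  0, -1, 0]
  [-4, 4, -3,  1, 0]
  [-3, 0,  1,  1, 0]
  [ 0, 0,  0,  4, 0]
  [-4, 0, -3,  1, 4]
J_1(1) ⊕ J_3(4) ⊕ J_1(4)

The characteristic polynomial is
  det(x·I − A) = x^5 - 17*x^4 + 112*x^3 - 352*x^2 + 512*x - 256 = (x - 4)^4*(x - 1)

Eigenvalues and multiplicities (the geometric multiplicity of λ is n − rank(A − λI), which equals the number of Jordan blocks for λ):
  λ = 1: algebraic multiplicity = 1, geometric multiplicity = 1
  λ = 4: algebraic multiplicity = 4, geometric multiplicity = 2

Determining the block sizes for each eigenvalue:
  λ = 1: one block (gm = 1), so the single block has size am = 1 → block sizes [1]
  λ = 4: with am = 4 and gm = 2, the partition is not yet determined (e.g. several partitions of 4 into 2 parts exist). Let N = A − (4)·I. Computing rank(N^1) = 3, rank(N^2) = 2, rank(N^3) = 1; the number of blocks of size ≥ j is rank(N^{j−1}) − rank(N^j), giving [2, 1, 1]. So we have 1 block(s) of size 3, 1 block(s) of size 1 → block sizes [3, 1]

Assembling the blocks gives a Jordan form
J =
  [1, 0, 0, 0, 0]
  [0, 4, 1, 0, 0]
  [0, 0, 4, 1, 0]
  [0, 0, 0, 4, 0]
  [0, 0, 0, 0, 4]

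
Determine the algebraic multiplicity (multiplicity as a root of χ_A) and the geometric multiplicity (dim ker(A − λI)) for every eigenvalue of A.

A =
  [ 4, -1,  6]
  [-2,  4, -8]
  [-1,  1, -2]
λ = 2: alg = 3, geom = 1

Step 1 — factor the characteristic polynomial to read off the algebraic multiplicities:
  χ_A(x) = (x - 2)^3

Step 2 — compute geometric multiplicities via the rank-nullity identity g(λ) = n − rank(A − λI):
  rank(A − (2)·I) = 2, so dim ker(A − (2)·I) = n − 2 = 1

Summary:
  λ = 2: algebraic multiplicity = 3, geometric multiplicity = 1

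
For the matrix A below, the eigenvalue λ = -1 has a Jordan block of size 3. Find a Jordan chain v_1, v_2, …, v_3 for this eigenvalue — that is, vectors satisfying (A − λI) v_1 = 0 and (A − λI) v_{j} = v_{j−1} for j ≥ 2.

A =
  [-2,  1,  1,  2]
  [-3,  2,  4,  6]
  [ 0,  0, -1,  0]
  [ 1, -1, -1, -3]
A Jordan chain for λ = -1 of length 3:
v_1 = (1, 3, 0, -1)ᵀ
v_2 = (1, 4, 0, -1)ᵀ
v_3 = (0, 0, 1, 0)ᵀ

Let N = A − (-1)·I. We want v_3 with N^3 v_3 = 0 but N^2 v_3 ≠ 0; then v_{j-1} := N · v_j for j = 3, …, 2.

Pick v_3 = (0, 0, 1, 0)ᵀ.
Then v_2 = N · v_3 = (1, 4, 0, -1)ᵀ.
Then v_1 = N · v_2 = (1, 3, 0, -1)ᵀ.

Sanity check: (A − (-1)·I) v_1 = (0, 0, 0, 0)ᵀ = 0. ✓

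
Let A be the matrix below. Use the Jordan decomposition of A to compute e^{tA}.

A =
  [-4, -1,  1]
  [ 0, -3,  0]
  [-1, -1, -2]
e^{tA} =
  [-t*exp(-3*t) + exp(-3*t), -t*exp(-3*t), t*exp(-3*t)]
  [0, exp(-3*t), 0]
  [-t*exp(-3*t), -t*exp(-3*t), t*exp(-3*t) + exp(-3*t)]

Strategy: write A = P · J · P⁻¹ where J is a Jordan canonical form, so e^{tA} = P · e^{tJ} · P⁻¹, and e^{tJ} can be computed block-by-block.

A has Jordan form
J =
  [-3,  1,  0]
  [ 0, -3,  0]
  [ 0,  0, -3]
(up to reordering of blocks).

Per-block formulas:
  For a 1×1 block at λ = -3: exp(t · [-3]) = [e^(-3t)].
  For a 2×2 Jordan block J_2(-3): exp(t · J_2(-3)) = e^(-3t)·(I + t·N), where N is the 2×2 nilpotent shift.

After assembling e^{tJ} and conjugating by P, we get:

e^{tA} =
  [-t*exp(-3*t) + exp(-3*t), -t*exp(-3*t), t*exp(-3*t)]
  [0, exp(-3*t), 0]
  [-t*exp(-3*t), -t*exp(-3*t), t*exp(-3*t) + exp(-3*t)]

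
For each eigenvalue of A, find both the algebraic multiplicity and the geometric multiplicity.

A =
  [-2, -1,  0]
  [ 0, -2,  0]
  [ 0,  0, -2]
λ = -2: alg = 3, geom = 2

Step 1 — factor the characteristic polynomial to read off the algebraic multiplicities:
  χ_A(x) = (x + 2)^3

Step 2 — compute geometric multiplicities via the rank-nullity identity g(λ) = n − rank(A − λI):
  rank(A − (-2)·I) = 1, so dim ker(A − (-2)·I) = n − 1 = 2

Summary:
  λ = -2: algebraic multiplicity = 3, geometric multiplicity = 2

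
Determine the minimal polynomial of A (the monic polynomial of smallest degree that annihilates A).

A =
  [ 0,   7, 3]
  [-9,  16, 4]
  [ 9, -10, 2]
x^3 - 18*x^2 + 108*x - 216

The characteristic polynomial is χ_A(x) = (x - 6)^3, so the eigenvalues are known. The minimal polynomial is
  m_A(x) = Π_λ (x − λ)^{k_λ}
where k_λ is the size of the *largest* Jordan block for λ (equivalently, the smallest k with (A − λI)^k v = 0 for every generalised eigenvector v of λ).

  λ = 6: largest Jordan block has size 3, contributing (x − 6)^3

So m_A(x) = (x - 6)^3 = x^3 - 18*x^2 + 108*x - 216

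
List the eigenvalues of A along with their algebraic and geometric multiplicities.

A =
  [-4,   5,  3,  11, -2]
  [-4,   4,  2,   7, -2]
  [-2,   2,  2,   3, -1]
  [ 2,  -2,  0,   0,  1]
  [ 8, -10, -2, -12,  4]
λ = 0: alg = 2, geom = 1; λ = 2: alg = 3, geom = 1

Step 1 — factor the characteristic polynomial to read off the algebraic multiplicities:
  χ_A(x) = x^2*(x - 2)^3

Step 2 — compute geometric multiplicities via the rank-nullity identity g(λ) = n − rank(A − λI):
  rank(A − (0)·I) = 4, so dim ker(A − (0)·I) = n − 4 = 1
  rank(A − (2)·I) = 4, so dim ker(A − (2)·I) = n − 4 = 1

Summary:
  λ = 0: algebraic multiplicity = 2, geometric multiplicity = 1
  λ = 2: algebraic multiplicity = 3, geometric multiplicity = 1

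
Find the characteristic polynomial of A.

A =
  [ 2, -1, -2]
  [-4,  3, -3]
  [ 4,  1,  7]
x^3 - 12*x^2 + 48*x - 64

Expanding det(x·I − A) (e.g. by cofactor expansion or by noting that A is similar to its Jordan form J, which has the same characteristic polynomial as A) gives
  χ_A(x) = x^3 - 12*x^2 + 48*x - 64
which factors as (x - 4)^3. The eigenvalues (with algebraic multiplicities) are λ = 4 with multiplicity 3.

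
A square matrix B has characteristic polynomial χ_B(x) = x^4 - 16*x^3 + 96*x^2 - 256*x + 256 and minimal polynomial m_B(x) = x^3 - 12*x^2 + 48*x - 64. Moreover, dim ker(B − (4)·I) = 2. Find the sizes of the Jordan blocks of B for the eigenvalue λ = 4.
Block sizes for λ = 4: [3, 1]

Step 1 — from the characteristic polynomial, algebraic multiplicity of λ = 4 is 4. From dim ker(B − (4)·I) = 2, there are exactly 2 Jordan blocks for λ = 4.
Step 2 — from the minimal polynomial, the factor (x − 4)^3 tells us the largest block for λ = 4 has size 3.
Step 3 — with total size 4, 2 blocks, and largest block 3, the block sizes (in nonincreasing order) are [3, 1].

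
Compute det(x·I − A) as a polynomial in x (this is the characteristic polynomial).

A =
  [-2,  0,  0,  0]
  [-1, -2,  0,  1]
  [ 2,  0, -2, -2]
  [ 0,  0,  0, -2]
x^4 + 8*x^3 + 24*x^2 + 32*x + 16

Expanding det(x·I − A) (e.g. by cofactor expansion or by noting that A is similar to its Jordan form J, which has the same characteristic polynomial as A) gives
  χ_A(x) = x^4 + 8*x^3 + 24*x^2 + 32*x + 16
which factors as (x + 2)^4. The eigenvalues (with algebraic multiplicities) are λ = -2 with multiplicity 4.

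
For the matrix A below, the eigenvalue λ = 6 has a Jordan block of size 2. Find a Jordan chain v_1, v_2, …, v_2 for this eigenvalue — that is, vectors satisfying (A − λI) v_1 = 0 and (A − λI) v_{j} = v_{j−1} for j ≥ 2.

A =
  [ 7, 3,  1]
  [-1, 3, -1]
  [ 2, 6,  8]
A Jordan chain for λ = 6 of length 2:
v_1 = (1, -1, 2)ᵀ
v_2 = (1, 0, 0)ᵀ

Let N = A − (6)·I. We want v_2 with N^2 v_2 = 0 but N^1 v_2 ≠ 0; then v_{j-1} := N · v_j for j = 2, …, 2.

Pick v_2 = (1, 0, 0)ᵀ.
Then v_1 = N · v_2 = (1, -1, 2)ᵀ.

Sanity check: (A − (6)·I) v_1 = (0, 0, 0)ᵀ = 0. ✓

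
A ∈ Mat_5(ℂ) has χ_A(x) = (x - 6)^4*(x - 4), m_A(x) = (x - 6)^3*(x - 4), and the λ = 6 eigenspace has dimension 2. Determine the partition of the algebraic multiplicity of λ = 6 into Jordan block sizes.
Block sizes for λ = 6: [3, 1]

Step 1 — from the characteristic polynomial, algebraic multiplicity of λ = 6 is 4. From dim ker(A − (6)·I) = 2, there are exactly 2 Jordan blocks for λ = 6.
Step 2 — from the minimal polynomial, the factor (x − 6)^3 tells us the largest block for λ = 6 has size 3.
Step 3 — with total size 4, 2 blocks, and largest block 3, the block sizes (in nonincreasing order) are [3, 1].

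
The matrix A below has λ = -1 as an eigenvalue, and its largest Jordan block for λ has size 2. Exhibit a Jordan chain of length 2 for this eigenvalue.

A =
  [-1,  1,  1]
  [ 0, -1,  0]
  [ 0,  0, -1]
A Jordan chain for λ = -1 of length 2:
v_1 = (1, 0, 0)ᵀ
v_2 = (0, 1, 0)ᵀ

Let N = A − (-1)·I. We want v_2 with N^2 v_2 = 0 but N^1 v_2 ≠ 0; then v_{j-1} := N · v_j for j = 2, …, 2.

Pick v_2 = (0, 1, 0)ᵀ.
Then v_1 = N · v_2 = (1, 0, 0)ᵀ.

Sanity check: (A − (-1)·I) v_1 = (0, 0, 0)ᵀ = 0. ✓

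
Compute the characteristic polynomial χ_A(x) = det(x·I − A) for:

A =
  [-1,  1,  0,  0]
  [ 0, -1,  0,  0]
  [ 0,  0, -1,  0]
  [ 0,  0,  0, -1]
x^4 + 4*x^3 + 6*x^2 + 4*x + 1

Expanding det(x·I − A) (e.g. by cofactor expansion or by noting that A is similar to its Jordan form J, which has the same characteristic polynomial as A) gives
  χ_A(x) = x^4 + 4*x^3 + 6*x^2 + 4*x + 1
which factors as (x + 1)^4. The eigenvalues (with algebraic multiplicities) are λ = -1 with multiplicity 4.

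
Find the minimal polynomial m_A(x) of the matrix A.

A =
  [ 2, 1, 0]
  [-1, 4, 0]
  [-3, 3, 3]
x^2 - 6*x + 9

The characteristic polynomial is χ_A(x) = (x - 3)^3, so the eigenvalues are known. The minimal polynomial is
  m_A(x) = Π_λ (x − λ)^{k_λ}
where k_λ is the size of the *largest* Jordan block for λ (equivalently, the smallest k with (A − λI)^k v = 0 for every generalised eigenvector v of λ).

  λ = 3: largest Jordan block has size 2, contributing (x − 3)^2

So m_A(x) = (x - 3)^2 = x^2 - 6*x + 9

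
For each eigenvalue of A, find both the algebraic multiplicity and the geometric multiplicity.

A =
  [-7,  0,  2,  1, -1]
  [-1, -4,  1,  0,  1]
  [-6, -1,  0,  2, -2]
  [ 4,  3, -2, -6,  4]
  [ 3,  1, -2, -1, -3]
λ = -4: alg = 5, geom = 2

Step 1 — factor the characteristic polynomial to read off the algebraic multiplicities:
  χ_A(x) = (x + 4)^5

Step 2 — compute geometric multiplicities via the rank-nullity identity g(λ) = n − rank(A − λI):
  rank(A − (-4)·I) = 3, so dim ker(A − (-4)·I) = n − 3 = 2

Summary:
  λ = -4: algebraic multiplicity = 5, geometric multiplicity = 2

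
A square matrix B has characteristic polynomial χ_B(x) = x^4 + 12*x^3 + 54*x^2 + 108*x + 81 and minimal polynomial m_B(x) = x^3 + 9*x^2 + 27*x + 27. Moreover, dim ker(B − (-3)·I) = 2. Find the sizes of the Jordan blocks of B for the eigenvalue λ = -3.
Block sizes for λ = -3: [3, 1]

Step 1 — from the characteristic polynomial, algebraic multiplicity of λ = -3 is 4. From dim ker(B − (-3)·I) = 2, there are exactly 2 Jordan blocks for λ = -3.
Step 2 — from the minimal polynomial, the factor (x + 3)^3 tells us the largest block for λ = -3 has size 3.
Step 3 — with total size 4, 2 blocks, and largest block 3, the block sizes (in nonincreasing order) are [3, 1].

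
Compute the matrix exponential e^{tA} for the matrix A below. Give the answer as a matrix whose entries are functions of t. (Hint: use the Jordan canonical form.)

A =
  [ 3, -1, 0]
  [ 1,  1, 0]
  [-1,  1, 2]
e^{tA} =
  [t*exp(2*t) + exp(2*t), -t*exp(2*t), 0]
  [t*exp(2*t), -t*exp(2*t) + exp(2*t), 0]
  [-t*exp(2*t), t*exp(2*t), exp(2*t)]

Strategy: write A = P · J · P⁻¹ where J is a Jordan canonical form, so e^{tA} = P · e^{tJ} · P⁻¹, and e^{tJ} can be computed block-by-block.

A has Jordan form
J =
  [2, 1, 0]
  [0, 2, 0]
  [0, 0, 2]
(up to reordering of blocks).

Per-block formulas:
  For a 2×2 Jordan block J_2(2): exp(t · J_2(2)) = e^(2t)·(I + t·N), where N is the 2×2 nilpotent shift.
  For a 1×1 block at λ = 2: exp(t · [2]) = [e^(2t)].

After assembling e^{tJ} and conjugating by P, we get:

e^{tA} =
  [t*exp(2*t) + exp(2*t), -t*exp(2*t), 0]
  [t*exp(2*t), -t*exp(2*t) + exp(2*t), 0]
  [-t*exp(2*t), t*exp(2*t), exp(2*t)]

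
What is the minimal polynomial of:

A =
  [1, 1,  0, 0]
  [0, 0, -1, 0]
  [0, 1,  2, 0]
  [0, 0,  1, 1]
x^3 - 3*x^2 + 3*x - 1

The characteristic polynomial is χ_A(x) = (x - 1)^4, so the eigenvalues are known. The minimal polynomial is
  m_A(x) = Π_λ (x − λ)^{k_λ}
where k_λ is the size of the *largest* Jordan block for λ (equivalently, the smallest k with (A − λI)^k v = 0 for every generalised eigenvector v of λ).

  λ = 1: largest Jordan block has size 3, contributing (x − 1)^3

So m_A(x) = (x - 1)^3 = x^3 - 3*x^2 + 3*x - 1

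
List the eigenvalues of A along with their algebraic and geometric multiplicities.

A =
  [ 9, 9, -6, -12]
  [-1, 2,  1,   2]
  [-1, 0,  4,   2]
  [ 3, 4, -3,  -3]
λ = 3: alg = 4, geom = 2

Step 1 — factor the characteristic polynomial to read off the algebraic multiplicities:
  χ_A(x) = (x - 3)^4

Step 2 — compute geometric multiplicities via the rank-nullity identity g(λ) = n − rank(A − λI):
  rank(A − (3)·I) = 2, so dim ker(A − (3)·I) = n − 2 = 2

Summary:
  λ = 3: algebraic multiplicity = 4, geometric multiplicity = 2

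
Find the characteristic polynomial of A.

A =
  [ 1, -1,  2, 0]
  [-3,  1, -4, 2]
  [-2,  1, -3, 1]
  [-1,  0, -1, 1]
x^4

Expanding det(x·I − A) (e.g. by cofactor expansion or by noting that A is similar to its Jordan form J, which has the same characteristic polynomial as A) gives
  χ_A(x) = x^4
which factors as x^4. The eigenvalues (with algebraic multiplicities) are λ = 0 with multiplicity 4.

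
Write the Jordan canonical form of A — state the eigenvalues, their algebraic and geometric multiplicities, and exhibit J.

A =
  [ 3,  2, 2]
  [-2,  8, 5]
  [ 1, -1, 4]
J_3(5)

The characteristic polynomial is
  det(x·I − A) = x^3 - 15*x^2 + 75*x - 125 = (x - 5)^3

Eigenvalues and multiplicities (the geometric multiplicity of λ is n − rank(A − λI), which equals the number of Jordan blocks for λ):
  λ = 5: algebraic multiplicity = 3, geometric multiplicity = 1

Determining the block sizes for each eigenvalue:
  λ = 5: one block (gm = 1), so the single block has size am = 3 → block sizes [3]

Assembling the blocks gives a Jordan form
J =
  [5, 1, 0]
  [0, 5, 1]
  [0, 0, 5]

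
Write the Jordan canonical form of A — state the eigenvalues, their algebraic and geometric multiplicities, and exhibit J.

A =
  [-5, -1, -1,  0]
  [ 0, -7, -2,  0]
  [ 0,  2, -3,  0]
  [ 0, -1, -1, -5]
J_2(-5) ⊕ J_1(-5) ⊕ J_1(-5)

The characteristic polynomial is
  det(x·I − A) = x^4 + 20*x^3 + 150*x^2 + 500*x + 625 = (x + 5)^4

Eigenvalues and multiplicities (the geometric multiplicity of λ is n − rank(A − λI), which equals the number of Jordan blocks for λ):
  λ = -5: algebraic multiplicity = 4, geometric multiplicity = 3

Determining the block sizes for each eigenvalue:
  λ = -5: 3 blocks summing to 4 forces exactly one block of size 2 and the rest size 1 → block sizes [2, 1, 1]

Assembling the blocks gives a Jordan form
J =
  [-5,  1,  0,  0]
  [ 0, -5,  0,  0]
  [ 0,  0, -5,  0]
  [ 0,  0,  0, -5]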